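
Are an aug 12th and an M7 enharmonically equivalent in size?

20 semitones (augmented twelfth) vs 11 semitones (major seventh): not equal.

No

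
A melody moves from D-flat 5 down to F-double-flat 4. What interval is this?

Descending from Db5 to Fbb4 is the same interval as ascending Fbb4 to Db5.
F to D spans six letter names (F-G-A-B-C-D) — that makes it a sixth of some quality.
Fbb4 to Db5 spans 10 semitones — one semitone wider than the major sixth (9) — giving an augmented sixth.

augmented sixth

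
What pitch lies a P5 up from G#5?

D#6

The fifth takes the letter from G up to D.
A perfect fifth spans 7 semitones, so from G#5 the target pitch is D#6.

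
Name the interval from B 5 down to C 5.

Descending from B5 to C5 is the same interval as ascending C5 to B5.
C to B spans seven letter names (C-D-E-F-G-A-B) — that makes it a seventh of some quality.
The major seventh spans 11 semitones, and C5 to B5 is exactly 11 semitones — so this is a major seventh.

major seventh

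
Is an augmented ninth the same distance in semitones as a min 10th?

Both span 15 semitones: an augmented ninth and a minor tenth are the same chromatic distance.

Yes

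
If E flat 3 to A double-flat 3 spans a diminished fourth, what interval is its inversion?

Inverted interval numbers add to nine, so a fourth pairs with a fifth (4 + 5 = 9).
Quality inverts too: diminished becomes augmented. That makes the inversion an augmented fifth.

A5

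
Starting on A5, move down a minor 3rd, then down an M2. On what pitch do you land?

A5 down a minor third → F#5 (3 semitones).
F#5 down a major second → E5 (2 semitones).

E5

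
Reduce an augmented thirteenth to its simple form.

augmented sixth

Subtracting seven from the interval number removes an octave: 13 − 7 = 6.
So an augmented thirteenth is an octave plus an augmented sixth. The quality is unchanged.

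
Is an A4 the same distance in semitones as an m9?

No

6 semitones (augmented fourth) vs 13 semitones (minor ninth): not equal.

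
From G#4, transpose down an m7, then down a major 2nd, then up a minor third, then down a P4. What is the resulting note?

F#3

A minor seventh down from G#4 is A#3.
A major second down from A#3 is G#3.
G#3 up a minor third → B3 (3 semitones).
Down a perfect fourth from B3: F#3 (5 semitones down).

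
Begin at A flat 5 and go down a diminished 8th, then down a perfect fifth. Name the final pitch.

D 4

Ab5 down a diminished octave → A4 (11 semitones).
Down a perfect fifth from A4: D4 (7 semitones down).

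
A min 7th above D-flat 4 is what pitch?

C-flat 5

Seven letter names up from D: C.
A minor seventh spans 10 semitones, so from Db4 the target pitch is Cb5.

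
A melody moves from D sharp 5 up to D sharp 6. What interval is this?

perfect octave

D to D is the same letter name, plus an octave: an octave.
Counting semitones, D#5→D#6 is 12, which is the perfect octave.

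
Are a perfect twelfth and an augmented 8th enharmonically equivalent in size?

A perfect twelfth spans 19 semitones; an augmented octave spans 13 semitones. They differ by 6.

No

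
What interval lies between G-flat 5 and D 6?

A5

G to D spans five letter names (G-A-B-C-D) — that makes it a fifth of some quality.
Gb5 to D6 spans 8 semitones — one semitone wider than the perfect fifth (7) — giving an augmented fifth.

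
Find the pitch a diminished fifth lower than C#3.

F##2

The fifth takes the letter from C down to F.
A diminished fifth is 6 semitones; 6 semitones down from C#3 gives F##2.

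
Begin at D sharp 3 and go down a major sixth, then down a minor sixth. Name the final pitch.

A sharp 1

Down a major sixth from D#3: F#2 (9 semitones down).
A minor sixth down from F#2 is A#1.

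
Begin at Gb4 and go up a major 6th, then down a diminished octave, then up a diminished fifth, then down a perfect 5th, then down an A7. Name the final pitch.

Fbb3

Gb4 up a major sixth → Eb5 (9 semitones).
A diminished octave down from Eb5 is E4.
A diminished fifth up from E4 is Bb4.
Down a perfect fifth from Bb4: Eb4 (7 semitones down).
An augmented seventh down from Eb4 is Fbb3.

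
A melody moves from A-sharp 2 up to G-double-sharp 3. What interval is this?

A to G spans seven letter names (A-B-C-D-E-F-G): a seventh.
Counting semitones, A#2→G##3 is 11, which is the major seventh.

major seventh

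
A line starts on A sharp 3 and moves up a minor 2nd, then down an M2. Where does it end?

Up a minor second from A#3: B3 (1 semitone up).
Down a major second from B3: A3 (2 semitones down).

A 3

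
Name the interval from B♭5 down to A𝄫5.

Descending from Bb5 to Abb5 is the same interval as ascending Abb5 to Bb5.
A to B spans two letter names (A-B) — that makes it a second of some quality.
A major second would be 2 semitones; Abb5 to Bb5 is 3, one semitone wider, so the interval is augmented.

augmented second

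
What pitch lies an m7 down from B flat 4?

Seven letter names down from B: C.
A minor seventh spans 10 semitones, so from Bb4 the target pitch is C4.

C 4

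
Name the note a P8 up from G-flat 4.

G-flat 5

The letter stays G (same as the start), shifted an octave up.
Moving 12 semitones up from Gb4 (the size of a perfect octave) reaches Gb5.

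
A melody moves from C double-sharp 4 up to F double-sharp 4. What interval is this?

C to F spans four letter names (C-D-E-F), so the interval is some kind of fourth.
Counting semitones, C##4→F##4 is 5, which is the perfect fourth.

perfect fourth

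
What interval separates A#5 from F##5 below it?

minor third

Descending from A#5 to F##5 is the same interval as ascending F##5 to A#5.
F to A spans three letter names (F-G-A) — that makes it a third of some quality.
At 3 semitones, F##5→A#5 falls one short of a major third: minor.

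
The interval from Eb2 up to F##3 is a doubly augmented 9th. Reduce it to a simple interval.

doubly augmented 2nd

Subtracting seven from the interval number removes an octave: 9 − 7 = 2.
That makes a doubly augmented ninth a compound doubly augmented second — an octave plus a doubly augmented second.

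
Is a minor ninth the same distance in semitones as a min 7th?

A minor ninth spans 13 semitones; a minor seventh spans 10 semitones. They differ by 3.

No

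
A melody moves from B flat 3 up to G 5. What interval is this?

B to G spans six letter names (B-C-D-E-F-G), plus an octave, so the interval is some kind of thirteenth.
The major thirteenth spans 21 semitones, and Bb3 to G5 is exactly 21 semitones — so this is a major thirteenth.
(Equivalently, a compound major sixth: a major sixth plus an octave.)

major 13th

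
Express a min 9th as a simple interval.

minor 2nd

Take out an octave (7 from the number): 9 − 7 = 2.
That makes a minor ninth a compound minor second — an octave plus a minor second.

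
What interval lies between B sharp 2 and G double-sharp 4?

B to G spans six letter names (B-C-D-E-F-G), plus an octave — that makes it a thirteenth of some quality.
B#2 to G##4 is 21 semitones, matching the major thirteenth exactly, so the quality is major.
(Equivalently, a compound major sixth: a major sixth plus an octave.)

major thirteenth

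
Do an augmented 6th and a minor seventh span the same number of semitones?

Yes

An augmented sixth spans 10 semitones, and a minor seventh also spans 10 semitones — they're enharmonic.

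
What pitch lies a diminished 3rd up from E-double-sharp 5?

Three letter names up from E: G.
Moving 2 semitones up from E##5 (the size of a diminished third) reaches G#5.

G-sharp 5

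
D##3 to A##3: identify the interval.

perfect 5th

D to A spans five letter names (D-E-F-G-A) — that makes it a fifth of some quality.
D##3 to A##3 is 7 semitones, matching the perfect fifth exactly, so the quality is perfect.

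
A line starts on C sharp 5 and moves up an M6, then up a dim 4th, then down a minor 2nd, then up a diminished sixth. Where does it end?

A flat 6

Up a major sixth from C#5: A#5 (9 semitones up).
A diminished fourth up from A#5 is D6.
D6 down a minor second → C#6 (1 semitone).
A diminished sixth up from C#6 is Ab6.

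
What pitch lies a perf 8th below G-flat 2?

G-flat 1

The letter stays G (same as the start), shifted an octave down.
Moving 12 semitones down from Gb2 (the size of a perfect octave) reaches Gb1.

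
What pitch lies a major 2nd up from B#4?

C##5

Counting two letter names up from B lands on C.
A major second spans 2 semitones, so from B#4 the target pitch is C##5.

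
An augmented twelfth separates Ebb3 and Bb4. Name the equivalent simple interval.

augmented fifth

Each octave removed subtracts seven from the number: 12 − 7 = 5.
That makes an augmented twelfth a compound augmented fifth — an octave plus an augmented fifth.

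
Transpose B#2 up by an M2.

C##3

Two letter names up from B: C.
Moving 2 semitones up from B#2 (the size of a major second) reaches C##3.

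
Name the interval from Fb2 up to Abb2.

minor third

F to A spans three letter names (F-G-A) — that makes it a third of some quality.
A major third would be 4 semitones, but Fb2 to Abb2 is 3 — one semitone narrower, making it a minor third.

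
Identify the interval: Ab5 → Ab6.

perfect 8th

A to A is the same letter name, plus an octave: an octave.
The perfect octave spans 12 semitones, and Ab5 to Ab6 is exactly 12 semitones — so this is a perfect octave.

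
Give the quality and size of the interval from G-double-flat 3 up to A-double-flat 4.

major 9th

G to A spans two letter names (G-A), plus an octave: a ninth.
Counting semitones, Gbb3→Abb4 is 14, which is the major ninth.
(Equivalently, a compound major second: a major second plus an octave.)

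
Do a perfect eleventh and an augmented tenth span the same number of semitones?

Yes

Both span 17 semitones: a perfect eleventh and an augmented tenth are the same chromatic distance.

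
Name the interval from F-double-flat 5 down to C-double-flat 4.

Descending from Fbb5 to Cbb4 is the same interval as ascending Cbb4 to Fbb5.
C to F spans four letter names (C-D-E-F), plus an octave — that makes it an eleventh of some quality.
Counting semitones, Cbb4→Fbb5 is 17, which is the perfect eleventh.
(Equivalently, a compound perfect fourth: a perfect fourth plus an octave.)

perfect eleventh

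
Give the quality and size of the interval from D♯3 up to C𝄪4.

D to C spans seven letter names (D-E-F-G-A-B-C), so the interval is some kind of seventh.
D#3 to C##4 is 11 semitones, matching the major seventh exactly, so the quality is major.

major 7th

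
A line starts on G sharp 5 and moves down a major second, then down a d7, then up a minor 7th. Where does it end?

F double-sharp 5

Down a major second from G#5: F#5 (2 semitones down).
A diminished seventh down from F#5 is G##4.
A minor seventh up from G##4 is F##5.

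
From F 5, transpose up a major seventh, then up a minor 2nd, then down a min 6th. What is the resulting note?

A 5

F5 up a major seventh → E6 (11 semitones).
E6 up a minor second → F6 (1 semitone).
Down a minor sixth from F6: A5 (8 semitones down).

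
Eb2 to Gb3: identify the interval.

E to G spans three letter names (E-F-G), plus an octave: a tenth.
Eb2 to Gb3 is 15 semitones, a half step short of the major tenth (16), so this is minor.
(Equivalently, a compound minor third: a minor third plus an octave.)

minor tenth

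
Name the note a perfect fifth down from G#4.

Five letter names down from G: C.
Moving 7 semitones down from G#4 (the size of a perfect fifth) reaches C#4.

C#4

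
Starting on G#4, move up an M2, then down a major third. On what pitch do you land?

A major second up from G#4 is A#4.
Down a major third from A#4: F#4 (4 semitones down).

F#4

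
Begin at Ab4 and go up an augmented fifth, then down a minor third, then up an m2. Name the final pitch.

Up an augmented fifth from Ab4: E5 (8 semitones up).
A minor third down from E5 is C#5.
C#5 up a minor second → D5 (1 semitone).

D5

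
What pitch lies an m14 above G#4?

F#6

Seven letters up from G (plus an octave) reaches F.
A minor fourteenth spans 22 semitones, so from G#4 the target pitch is F#6.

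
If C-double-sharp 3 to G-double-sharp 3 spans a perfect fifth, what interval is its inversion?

P4

Interval numbers invert to sum to nine: 5 + 4 = 9, so a fifth inverts to a fourth.
The quality also flips — perfect stays perfect — giving a perfect fourth.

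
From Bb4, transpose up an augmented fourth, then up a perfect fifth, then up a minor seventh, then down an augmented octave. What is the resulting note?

Bb4 up an augmented fourth → E5 (6 semitones).
A perfect fifth up from E5 is B5.
Up a minor seventh from B5: A6 (10 semitones up).
Down an augmented octave from A6: Ab5 (13 semitones down).

Ab5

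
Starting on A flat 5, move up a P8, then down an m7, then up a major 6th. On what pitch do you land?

Ab5 up a perfect octave → Ab6 (12 semitones).
A minor seventh down from Ab6 is Bb5.
A major sixth up from Bb5 is G6.

G 6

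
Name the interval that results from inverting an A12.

diminished fourth

First reduce the compound augmented twelfth to its simple form, an augmented fifth.
Interval numbers invert to sum to nine: 5 + 4 = 9, so a fifth inverts to a fourth.
The quality also flips — augmented becomes diminished — giving a diminished fourth.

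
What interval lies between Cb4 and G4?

C to G spans five letter names (C-D-E-F-G) — that makes it a fifth of some quality.
Cb4 to G4 spans 8 semitones — one semitone wider than the perfect fifth (7) — giving an augmented fifth.

A5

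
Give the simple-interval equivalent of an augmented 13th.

A6

Each octave removed subtracts seven from the number: 13 − 7 = 6.
That makes an augmented thirteenth a compound augmented sixth — an octave plus an augmented sixth.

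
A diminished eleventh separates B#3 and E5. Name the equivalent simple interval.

Each octave removed subtracts seven from the number: 11 − 7 = 4.
Quality carries through unchanged, so the simple form is a diminished fourth.

diminished fourth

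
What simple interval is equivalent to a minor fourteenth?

Subtracting seven from the interval number removes an octave: 14 − 7 = 7.
So a minor fourteenth is an octave plus a minor seventh. The quality is unchanged.

minor seventh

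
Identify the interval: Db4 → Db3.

perfect octave

Descending from Db4 to Db3 is the same interval as ascending Db3 to Db4.
D to D is the same letter name, plus an octave — that makes it an octave of some quality.
Counting semitones, Db3→Db4 is 12, which is the perfect octave.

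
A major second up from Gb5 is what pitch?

Counting two letter names up from G lands on A.
A major second is 2 semitones; 2 semitones up from Gb5 gives Ab5.

Ab5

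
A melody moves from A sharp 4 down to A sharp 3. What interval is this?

perfect 8th

Descending from A#4 to A#3 is the same interval as ascending A#3 to A#4.
A to A is the same letter name, plus an octave — that makes it an octave of some quality.
The perfect octave spans 12 semitones, and A#3 to A#4 is exactly 12 semitones — so this is a perfect octave.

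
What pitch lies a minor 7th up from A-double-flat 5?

G-double-flat 6

The seventh takes the letter from A up to G.
A minor seventh spans 10 semitones, so from Abb5 the target pitch is Gbb6.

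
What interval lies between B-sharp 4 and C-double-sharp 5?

major second

B to C spans two letter names (B-C): a second.
The major second spans 2 semitones, and B#4 to C##5 is exactly 2 semitones — so this is a major second.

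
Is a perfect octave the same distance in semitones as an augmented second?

No

A perfect octave is 12 semitones but an augmented second is 3 semitones — different sizes.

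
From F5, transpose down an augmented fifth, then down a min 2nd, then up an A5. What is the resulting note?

E5

An augmented fifth down from F5 is Bbb4.
Bbb4 down a minor second → Ab4 (1 semitone).
Ab4 up an augmented fifth → E5 (8 semitones).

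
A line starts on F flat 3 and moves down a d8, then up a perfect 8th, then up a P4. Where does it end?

B flat 3

Fb3 down a diminished octave → F2 (11 semitones).
F2 up a perfect octave → F3 (12 semitones).
Up a perfect fourth from F3: Bb3 (5 semitones up).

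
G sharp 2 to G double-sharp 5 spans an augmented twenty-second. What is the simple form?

augmented 8th

Take out 2 octaves (14 from the number): 22 − 14 = 8.
So an augmented twenty-second is 2 octaves plus an augmented octave. The quality is unchanged.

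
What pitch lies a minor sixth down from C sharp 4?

Counting six letter names down from C lands on E.
A minor sixth spans 8 semitones, so from C#4 the target pitch is E#3.

E sharp 3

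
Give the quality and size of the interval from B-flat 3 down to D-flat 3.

major sixth

Descending from Bb3 to Db3 is the same interval as ascending Db3 to Bb3.
D to B spans six letter names (D-E-F-G-A-B) — that makes it a sixth of some quality.
Db3 to Bb3 is 9 semitones, matching the major sixth exactly, so the quality is major.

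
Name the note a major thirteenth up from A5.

F#7

Six letters up from A (plus an octave) reaches F.
A major thirteenth is 21 semitones; 21 semitones up from A5 gives F#7.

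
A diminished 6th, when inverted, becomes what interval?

Inverted interval numbers add to nine, so a sixth pairs with a third (6 + 3 = 9).
Quality inverts too: diminished becomes augmented. That makes the inversion an augmented third.

augmented 3rd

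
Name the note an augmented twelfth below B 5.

E flat 4

Counting five letter names plus an octave down from B lands on E.
An augmented twelfth is 20 semitones; 20 semitones down from B5 gives Eb4.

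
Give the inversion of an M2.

minor 7th

Inverted interval numbers add to nine, so a second pairs with a seventh (2 + 7 = 9).
The quality also flips — major becomes minor — giving a minor seventh.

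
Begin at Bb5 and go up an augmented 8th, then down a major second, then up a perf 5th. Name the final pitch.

E7

Up an augmented octave from Bb5: B6 (13 semitones up).
Down a major second from B6: A6 (2 semitones down).
Up a perfect fifth from A6: E7 (7 semitones up).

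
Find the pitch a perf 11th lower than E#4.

B#2

The eleventh's letter: E down four letter names plus an octave → B.
A perfect eleventh spans 17 semitones, so from E#4 the target pitch is B#2.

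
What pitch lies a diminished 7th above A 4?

Counting seven letter names up from A lands on G.
Moving 9 semitones up from A4 (the size of a diminished seventh) reaches Gb5.

G flat 5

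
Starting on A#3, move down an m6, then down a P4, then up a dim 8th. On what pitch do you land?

Down a minor sixth from A#3: C##3 (8 semitones down).
A perfect fourth down from C##3 is G##2.
G##2 up a diminished octave → G#3 (11 semitones).

G#3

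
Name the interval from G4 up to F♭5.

d7

G to F spans seven letter names (G-A-B-C-D-E-F), so the interval is some kind of seventh.
G4 to Fb5 spans 9 semitones — two semitones narrower than the major seventh (11) — giving a diminished seventh.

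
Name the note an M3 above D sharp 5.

F double-sharp 5

Counting three letter names up from D lands on F.
A major third spans 4 semitones, so from D#5 the target pitch is F##5.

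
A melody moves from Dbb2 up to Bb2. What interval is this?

D to B spans six letter names (D-E-F-G-A-B), so the interval is some kind of sixth.
Dbb2 to Bb2 spans 10 semitones — one semitone wider than the major sixth (9) — giving an augmented sixth.

augmented sixth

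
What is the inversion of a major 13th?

m3

First reduce the compound major thirteenth to its simple form, a major sixth.
Interval numbers invert to sum to nine: 6 + 3 = 9, so a sixth inverts to a third.
Quality inverts too: major becomes minor. That makes the inversion a minor third.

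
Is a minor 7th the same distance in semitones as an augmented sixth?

A minor seventh spans 10 semitones, and an augmented sixth also spans 10 semitones — they're enharmonic.

Yes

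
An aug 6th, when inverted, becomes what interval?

diminished 3rd

Inverted interval numbers add to nine, so a sixth pairs with a third (6 + 3 = 9).
Quality inverts too: augmented becomes diminished. That makes the inversion a diminished third.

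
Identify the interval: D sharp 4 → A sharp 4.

perfect fifth

D to A spans five letter names (D-E-F-G-A), so the interval is some kind of fifth.
D#4 to A#4 is 7 semitones, matching the perfect fifth exactly, so the quality is perfect.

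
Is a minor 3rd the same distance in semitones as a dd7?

A minor third spans 3 semitones; a doubly diminished seventh spans 8 semitones. They differ by 5.

No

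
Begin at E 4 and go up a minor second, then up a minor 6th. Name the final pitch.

D flat 5

Up a minor second from E4: F4 (1 semitone up).
Up a minor sixth from F4: Db5 (8 semitones up).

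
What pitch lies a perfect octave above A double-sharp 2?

An octave keeps the letter name A, an octave up from A.
A perfect octave spans 12 semitones, so from A##2 the target pitch is A##3.

A double-sharp 3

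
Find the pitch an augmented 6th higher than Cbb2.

Six letter names up from C: A.
Moving 10 semitones up from Cbb2 (the size of an augmented sixth) reaches Ab2.

Ab2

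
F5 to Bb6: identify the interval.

perfect eleventh

F to B spans four letter names (F-G-A-B), plus an octave, so the interval is some kind of eleventh.
Counting semitones, F5→Bb6 is 17, which is the perfect eleventh.
(Equivalently, a compound perfect fourth: a perfect fourth plus an octave.)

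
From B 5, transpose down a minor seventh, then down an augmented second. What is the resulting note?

B flat 4

Down a minor seventh from B5: C#5 (10 semitones down).
C#5 down an augmented second → Bb4 (3 semitones).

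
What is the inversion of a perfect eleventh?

First reduce the compound perfect eleventh to its simple form, a perfect fourth.
Interval numbers invert to sum to nine: 4 + 5 = 9, so a fourth inverts to a fifth.
The quality also flips — perfect stays perfect — giving a perfect fifth.

perfect 5th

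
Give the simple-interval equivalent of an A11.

Subtracting seven from the interval number removes an octave: 11 − 7 = 4.
Quality carries through unchanged, so the simple form is an augmented fourth.

augmented 4th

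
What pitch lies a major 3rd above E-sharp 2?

Counting three letter names up from E lands on G.
Moving 4 semitones up from E#2 (the size of a major third) reaches G##2.

G-double-sharp 2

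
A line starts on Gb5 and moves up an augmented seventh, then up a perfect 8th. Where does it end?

F#7

Up an augmented seventh from Gb5: F#6 (12 semitones up).
A perfect octave up from F#6 is F#7.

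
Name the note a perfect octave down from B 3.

B 2

The letter stays B (same as the start), shifted an octave down.
Moving 12 semitones down from B3 (the size of a perfect octave) reaches B2.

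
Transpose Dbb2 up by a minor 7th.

Cbb3

Counting seven letter names up from D lands on C.
A minor seventh spans 10 semitones, so from Dbb2 the target pitch is Cbb3.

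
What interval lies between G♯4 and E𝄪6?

A13

G to E spans six letter names (G-A-B-C-D-E), plus an octave — that makes it a thirteenth of some quality.
G#4 to E##6 spans 22 semitones — one semitone wider than the major thirteenth (21) — giving an augmented thirteenth.
(Equivalently, a compound augmented sixth: an augmented sixth plus an octave.)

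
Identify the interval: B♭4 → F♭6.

B to F spans five letter names (B-C-D-E-F), plus an octave — that makes it a twelfth of some quality.
The perfect twelfth is 19 semitones; here we have 18, one semitone narrower: diminished.
(Equivalently, a compound diminished fifth: a diminished fifth plus an octave.)

diminished twelfth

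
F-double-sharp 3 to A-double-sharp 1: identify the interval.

Descending from F##3 to A##1 is the same interval as ascending A##1 to F##3.
A to F spans six letter names (A-B-C-D-E-F), plus an octave: a thirteenth.
A##1 to F##3 is 20 semitones, a half step short of the major thirteenth (21), so this is minor.
(Equivalently, a compound minor sixth: a minor sixth plus an octave.)

minor 13th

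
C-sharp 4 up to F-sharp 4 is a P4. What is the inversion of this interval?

Inverted interval numbers add to nine, so a fourth pairs with a fifth (4 + 5 = 9).
The quality also flips — perfect stays perfect — giving a perfect fifth.

P5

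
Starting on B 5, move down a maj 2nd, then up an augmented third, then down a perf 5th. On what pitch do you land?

Down a major second from B5: A5 (2 semitones down).
Up an augmented third from A5: C##6 (5 semitones up).
C##6 down a perfect fifth → F##5 (7 semitones).

F double-sharp 5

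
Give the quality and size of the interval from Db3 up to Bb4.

D to B spans six letter names (D-E-F-G-A-B), plus an octave, so the interval is some kind of thirteenth.
Db3 to Bb4 is 21 semitones, matching the major thirteenth exactly, so the quality is major.
(Equivalently, a compound major sixth: a major sixth plus an octave.)

major 13th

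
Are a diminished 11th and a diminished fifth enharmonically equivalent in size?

No

A diminished eleventh is 16 semitones but a diminished fifth is 6 semitones — different sizes.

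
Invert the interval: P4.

perfect fifth

Interval numbers invert to sum to nine: 4 + 5 = 9, so a fourth inverts to a fifth.
The quality also flips — perfect stays perfect — giving a perfect fifth.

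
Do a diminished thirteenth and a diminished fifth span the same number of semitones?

A diminished thirteenth spans 19 semitones; a diminished fifth spans 6 semitones. They differ by 13.

No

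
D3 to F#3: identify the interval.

D to F spans three letter names (D-E-F): a third.
Counting semitones, D3→F#3 is 4, which is the major third.

major third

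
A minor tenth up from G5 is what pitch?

Three letters up from G (plus an octave) reaches B.
A minor tenth spans 15 semitones, so from G5 the target pitch is Bb6.

Bb6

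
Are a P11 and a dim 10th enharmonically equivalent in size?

A perfect eleventh spans 17 semitones; a diminished tenth spans 14 semitones. They differ by 3.

No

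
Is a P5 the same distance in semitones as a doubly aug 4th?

A perfect fifth spans 7 semitones, and a doubly augmented fourth also spans 7 semitones — they're enharmonic.

Yes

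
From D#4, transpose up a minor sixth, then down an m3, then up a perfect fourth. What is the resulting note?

D#4 up a minor sixth → B4 (8 semitones).
B4 down a minor third → G#4 (3 semitones).
G#4 up a perfect fourth → C#5 (5 semitones).

C#5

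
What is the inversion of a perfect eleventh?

perfect 5th

First reduce the compound perfect eleventh to its simple form, a perfect fourth.
Interval numbers invert to sum to nine: 4 + 5 = 9, so a fourth inverts to a fifth.
Quality inverts too: perfect stays perfect. That makes the inversion a perfect fifth.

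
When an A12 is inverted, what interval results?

First reduce the compound augmented twelfth to its simple form, an augmented fifth.
The rule of nine gives the new number: 9 − 5 = 4, so a fifth becomes a fourth.
And augmented becomes diminished under inversion, so we get a diminished fourth.

diminished 4th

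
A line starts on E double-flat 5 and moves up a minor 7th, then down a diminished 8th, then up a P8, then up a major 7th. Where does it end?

C 7

Up a minor seventh from Ebb5: Dbb6 (10 semitones up).
Down a diminished octave from Dbb6: Db5 (11 semitones down).
Up a perfect octave from Db5: Db6 (12 semitones up).
Up a major seventh from Db6: C7 (11 semitones up).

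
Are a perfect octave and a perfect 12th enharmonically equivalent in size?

12 semitones (perfect octave) vs 19 semitones (perfect twelfth): not equal.

No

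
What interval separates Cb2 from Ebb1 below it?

major sixth

Descending from Cb2 to Ebb1 is the same interval as ascending Ebb1 to Cb2.
E to C spans six letter names (E-F-G-A-B-C), so the interval is some kind of sixth.
Counting semitones, Ebb1→Cb2 is 9, which is the major sixth.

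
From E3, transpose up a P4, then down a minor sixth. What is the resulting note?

A perfect fourth up from E3 is A3.
A3 down a minor sixth → C#3 (8 semitones).

C#3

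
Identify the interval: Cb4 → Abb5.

C to A spans six letter names (C-D-E-F-G-A), plus an octave — that makes it a thirteenth of some quality.
A major thirteenth would be 21 semitones, but Cb4 to Abb5 is 20 — one semitone narrower, making it a minor thirteenth.
(Equivalently, a compound minor sixth: a minor sixth plus an octave.)

minor 13th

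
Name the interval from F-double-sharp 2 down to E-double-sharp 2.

Descending from F##2 to E##2 is the same interval as ascending E##2 to F##2.
E to F spans two letter names (E-F): a second.
A major second would be 2 semitones, but E##2 to F##2 is 1 — one semitone narrower, making it a minor second.

minor second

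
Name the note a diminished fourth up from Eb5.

Counting four letter names up from E lands on A.
Moving 4 semitones up from Eb5 (the size of a diminished fourth) reaches Abb5.

Abb5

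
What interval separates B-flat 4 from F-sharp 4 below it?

Descending from Bb4 to F#4 is the same interval as ascending F#4 to Bb4.
F to B spans four letter names (F-G-A-B): a fourth.
The perfect fourth is 5 semitones; here we have 4, one semitone narrower: diminished.

diminished fourth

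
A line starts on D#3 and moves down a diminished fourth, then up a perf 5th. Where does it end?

E##3

D#3 down a diminished fourth → A##2 (4 semitones).
A##2 up a perfect fifth → E##3 (7 semitones).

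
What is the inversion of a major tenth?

First reduce the compound major tenth to its simple form, a major third.
Interval numbers invert to sum to nine: 3 + 6 = 9, so a third inverts to a sixth.
Quality inverts too: major becomes minor. That makes the inversion a minor sixth.

minor sixth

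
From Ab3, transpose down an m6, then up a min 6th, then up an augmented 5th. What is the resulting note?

E4

A minor sixth down from Ab3 is C3.
C3 up a minor sixth → Ab3 (8 semitones).
An augmented fifth up from Ab3 is E4.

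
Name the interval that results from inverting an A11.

First reduce the compound augmented eleventh to its simple form, an augmented fourth.
Inverted interval numbers add to nine, so a fourth pairs with a fifth (4 + 5 = 9).
Quality inverts too: augmented becomes diminished. That makes the inversion a diminished fifth.

diminished fifth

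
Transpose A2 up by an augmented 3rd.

Three letter names up from A: C.
An augmented third spans 5 semitones, so from A2 the target pitch is C##3.

C##3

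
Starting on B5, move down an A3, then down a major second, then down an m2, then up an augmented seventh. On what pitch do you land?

An augmented third down from B5 is Gb5.
Gb5 down a major second → Fb5 (2 semitones).
Down a minor second from Fb5: Eb5 (1 semitone down).
Up an augmented seventh from Eb5: D#6 (12 semitones up).

D#6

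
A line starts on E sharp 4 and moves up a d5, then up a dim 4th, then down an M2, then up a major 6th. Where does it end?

B flat 5

A diminished fifth up from E#4 is B4.
Up a diminished fourth from B4: Eb5 (4 semitones up).
Eb5 down a major second → Db5 (2 semitones).
A major sixth up from Db5 is Bb5.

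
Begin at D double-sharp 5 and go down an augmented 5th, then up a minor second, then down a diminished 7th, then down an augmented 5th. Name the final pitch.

An augmented fifth down from D##5 is G#4.
Up a minor second from G#4: A4 (1 semitone up).
Down a diminished seventh from A4: B#3 (9 semitones down).
Down an augmented fifth from B#3: E3 (8 semitones down).

E 3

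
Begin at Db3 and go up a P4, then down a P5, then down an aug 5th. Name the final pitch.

Db3 up a perfect fourth → Gb3 (5 semitones).
Gb3 down a perfect fifth → Cb3 (7 semitones).
Down an augmented fifth from Cb3: Fbb2 (8 semitones down).

Fbb2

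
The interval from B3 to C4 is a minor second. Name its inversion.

The rule of nine gives the new number: 9 − 2 = 7, so a second becomes a seventh.
Quality inverts too: minor becomes major. That makes the inversion a major seventh.

major 7th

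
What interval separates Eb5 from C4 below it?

minor tenth

Descending from Eb5 to C4 is the same interval as ascending C4 to Eb5.
C to E spans three letter names (C-D-E), plus an octave — that makes it a tenth of some quality.
A major tenth would be 16 semitones, but C4 to Eb5 is 15 — one semitone narrower, making it a minor tenth.
(Equivalently, a compound minor third: a minor third plus an octave.)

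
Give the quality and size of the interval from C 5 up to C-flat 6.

diminished 8th

C to C is the same letter name, plus an octave: an octave.
The perfect octave is 12 semitones; here we have 11, one semitone narrower: diminished.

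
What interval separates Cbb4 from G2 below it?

Descending from Cbb4 to G2 is the same interval as ascending G2 to Cbb4.
G to C spans four letter names (G-A-B-C), plus an octave: an eleventh.
A perfect eleventh would be 17 semitones; G2 to Cbb4 is 15, two semitones narrower, so the interval is doubly diminished.
(Equivalently, a compound doubly diminished fourth: a doubly diminished fourth plus an octave.)

doubly diminished eleventh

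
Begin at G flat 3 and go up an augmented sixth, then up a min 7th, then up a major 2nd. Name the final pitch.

An augmented sixth up from Gb3 is E4.
Up a minor seventh from E4: D5 (10 semitones up).
D5 up a major second → E5 (2 semitones).

E 5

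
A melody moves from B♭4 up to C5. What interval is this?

major second

B to C spans two letter names (B-C), so the interval is some kind of second.
The major second spans 2 semitones, and Bb4 to C5 is exactly 2 semitones — so this is a major second.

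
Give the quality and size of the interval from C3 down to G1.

Descending from C3 to G1 is the same interval as ascending G1 to C3.
G to C spans four letter names (G-A-B-C), plus an octave, so the interval is some kind of eleventh.
The perfect eleventh spans 17 semitones, and G1 to C3 is exactly 17 semitones — so this is a perfect eleventh.
(Equivalently, a compound perfect fourth: a perfect fourth plus an octave.)

perfect eleventh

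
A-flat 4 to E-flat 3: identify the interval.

Descending from Ab4 to Eb3 is the same interval as ascending Eb3 to Ab4.
E to A spans four letter names (E-F-G-A), plus an octave, so the interval is some kind of eleventh.
Eb3 to Ab4 is 17 semitones, matching the perfect eleventh exactly, so the quality is perfect.
(Equivalently, a compound perfect fourth: a perfect fourth plus an octave.)

perfect 11th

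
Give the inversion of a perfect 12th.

perfect fourth

First reduce the compound perfect twelfth to its simple form, a perfect fifth.
Interval numbers invert to sum to nine: 5 + 4 = 9, so a fifth inverts to a fourth.
Quality inverts too: perfect stays perfect. That makes the inversion a perfect fourth.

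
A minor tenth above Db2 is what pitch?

Fb3

Counting three letter names plus an octave up from D lands on F.
Moving 15 semitones up from Db2 (the size of a minor tenth) reaches Fb3.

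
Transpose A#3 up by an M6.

F##4

The sixth takes the letter from A up to F.
A major sixth spans 9 semitones, so from A#3 the target pitch is F##4.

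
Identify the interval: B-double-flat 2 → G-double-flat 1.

major tenth

Descending from Bbb2 to Gbb1 is the same interval as ascending Gbb1 to Bbb2.
G to B spans three letter names (G-A-B), plus an octave — that makes it a tenth of some quality.
Gbb1 to Bbb2 is 16 semitones, matching the major tenth exactly, so the quality is major.
(Equivalently, a compound major third: a major third plus an octave.)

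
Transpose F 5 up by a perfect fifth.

The fifth takes the letter from F up to C.
A perfect fifth spans 7 semitones, so from F5 the target pitch is C6.

C 6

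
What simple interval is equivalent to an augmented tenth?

Each octave removed subtracts seven from the number: 10 − 7 = 3.
So an augmented tenth is an octave plus an augmented third. The quality is unchanged.

A3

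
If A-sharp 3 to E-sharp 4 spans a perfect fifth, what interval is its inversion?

perfect 4th

Interval numbers invert to sum to nine: 5 + 4 = 9, so a fifth inverts to a fourth.
The quality also flips — perfect stays perfect — giving a perfect fourth.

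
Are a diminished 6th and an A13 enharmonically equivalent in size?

No

7 semitones (diminished sixth) vs 22 semitones (augmented thirteenth): not equal.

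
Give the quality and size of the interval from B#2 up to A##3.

major 7th

B to A spans seven letter names (B-C-D-E-F-G-A) — that makes it a seventh of some quality.
B#2 to A##3 is 11 semitones, matching the major seventh exactly, so the quality is major.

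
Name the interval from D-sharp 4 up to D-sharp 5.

D to D is the same letter name, plus an octave — that makes it an octave of some quality.
The perfect octave spans 12 semitones, and D#4 to D#5 is exactly 12 semitones — so this is a perfect octave.

perfect 8th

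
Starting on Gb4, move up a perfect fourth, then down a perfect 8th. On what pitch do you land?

Up a perfect fourth from Gb4: Cb5 (5 semitones up).
Cb5 down a perfect octave → Cb4 (12 semitones).

Cb4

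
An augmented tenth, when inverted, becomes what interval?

diminished 6th

First reduce the compound augmented tenth to its simple form, an augmented third.
Inverted interval numbers add to nine, so a third pairs with a sixth (3 + 6 = 9).
Quality inverts too: augmented becomes diminished. That makes the inversion a diminished sixth.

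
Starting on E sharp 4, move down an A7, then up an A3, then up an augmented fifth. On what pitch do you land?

Down an augmented seventh from E#4: F3 (12 semitones down).
An augmented third up from F3 is A#3.
Up an augmented fifth from A#3: E##4 (8 semitones up).

E double-sharp 4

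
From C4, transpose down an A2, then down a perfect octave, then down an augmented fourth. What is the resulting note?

C4 down an augmented second → Bbb3 (3 semitones).
Bbb3 down a perfect octave → Bbb2 (12 semitones).
An augmented fourth down from Bbb2 is Fbb2.

Fbb2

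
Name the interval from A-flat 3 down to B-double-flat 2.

major 7th

Descending from Ab3 to Bbb2 is the same interval as ascending Bbb2 to Ab3.
B to A spans seven letter names (B-C-D-E-F-G-A), so the interval is some kind of seventh.
Bbb2 to Ab3 is 11 semitones, matching the major seventh exactly, so the quality is major.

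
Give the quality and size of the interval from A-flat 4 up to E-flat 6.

perfect twelfth

A to E spans five letter names (A-B-C-D-E), plus an octave — that makes it a twelfth of some quality.
The perfect twelfth spans 19 semitones, and Ab4 to Eb6 is exactly 19 semitones — so this is a perfect twelfth.
(Equivalently, a compound perfect fifth: a perfect fifth plus an octave.)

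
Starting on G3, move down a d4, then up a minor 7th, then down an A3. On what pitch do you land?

G3 down a diminished fourth → D#3 (4 semitones).
A minor seventh up from D#3 is C#4.
Down an augmented third from C#4: Ab3 (5 semitones down).

Ab3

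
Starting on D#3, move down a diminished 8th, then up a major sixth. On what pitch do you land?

A diminished octave down from D#3 is D##2.
Up a major sixth from D##2: B##2 (9 semitones up).

B##2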